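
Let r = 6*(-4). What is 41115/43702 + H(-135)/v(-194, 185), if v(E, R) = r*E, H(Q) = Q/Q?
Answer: 95737571/101738256 ≈ 0.94102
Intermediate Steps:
H(Q) = 1
r = -24
v(E, R) = -24*E
41115/43702 + H(-135)/v(-194, 185) = 41115/43702 + 1/(-24*(-194)) = 41115*(1/43702) + 1/4656 = 41115/43702 + 1*(1/4656) = 41115/43702 + 1/4656 = 95737571/101738256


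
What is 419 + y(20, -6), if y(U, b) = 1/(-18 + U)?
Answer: 839/2 ≈ 419.50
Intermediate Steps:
419 + y(20, -6) = 419 + 1/(-18 + 20) = 419 + 1/2 = 419 + ½ = 839/2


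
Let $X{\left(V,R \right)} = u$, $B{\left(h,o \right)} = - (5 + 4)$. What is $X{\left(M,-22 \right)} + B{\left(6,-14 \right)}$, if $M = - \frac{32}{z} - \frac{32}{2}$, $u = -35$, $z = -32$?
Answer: $-44$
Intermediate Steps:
$B{\left(h,o \right)} = -9$ ($B{\left(h,o \right)} = \left(-1\right) 9 = -9$)
$M = -15$ ($M = - \frac{32}{-32} - \frac{32}{2} = \left(-32\right) \left(- \frac{1}{32}\right) - 16 = 1 - 16 = -15$)
$X{\left(V,R \right)} = -35$
$X{\left(M,-22 \right)} + B{\left(6,-14 \right)} = -35 - 9 = -44$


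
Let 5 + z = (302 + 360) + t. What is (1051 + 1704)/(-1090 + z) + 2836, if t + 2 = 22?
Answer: 1168513/413 ≈ 2829.3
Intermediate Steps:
t = 20 (t = -2 + 22 = 20)
z = 677 (z = -5 + ((302 + 360) + 20) = -5 + (662 + 20) = -5 + 682 = 677)
(1051 + 1704)/(-1090 + z) + 2836 = (1051 + 1704)/(-1090 + 677) + 2836 = 2755/(-413) + 2836 = 2755*(-1/413) + 2836 = -2755/413 + 2836 = 1168513/413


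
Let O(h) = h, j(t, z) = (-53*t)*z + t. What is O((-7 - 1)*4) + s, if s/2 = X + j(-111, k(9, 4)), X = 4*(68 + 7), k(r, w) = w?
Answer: 47410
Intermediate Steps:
j(t, z) = t - 53*t*z (j(t, z) = -53*t*z + t = t - 53*t*z)
X = 300 (X = 4*75 = 300)
s = 47442 (s = 2*(300 - 111*(1 - 53*4)) = 2*(300 - 111*(1 - 212)) = 2*(300 - 111*(-211)) = 2*(300 + 23421) = 2*23721 = 47442)
O((-7 - 1)*4) + s = (-7 - 1)*4 + 47442 = -8*4 + 47442 = -32 + 47442 = 47410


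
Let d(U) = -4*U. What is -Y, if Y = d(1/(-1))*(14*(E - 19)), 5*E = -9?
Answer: 5824/5 ≈ 1164.8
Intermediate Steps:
E = -9/5 (E = (⅕)*(-9) = -9/5 ≈ -1.8000)
Y = -5824/5 (Y = (-4/(-1))*(14*(-9/5 - 19)) = (-4*(-1))*(14*(-104/5)) = 4*(-1456/5) = -5824/5 ≈ -1164.8)
-Y = -1*(-5824/5) = 5824/5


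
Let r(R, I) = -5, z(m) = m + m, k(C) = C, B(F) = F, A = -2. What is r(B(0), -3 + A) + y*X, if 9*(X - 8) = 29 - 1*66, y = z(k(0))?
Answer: -5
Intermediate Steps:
z(m) = 2*m
y = 0 (y = 2*0 = 0)
X = 35/9 (X = 8 + (29 - 1*66)/9 = 8 + (29 - 66)/9 = 8 + (⅑)*(-37) = 8 - 37/9 = 35/9 ≈ 3.8889)
r(B(0), -3 + A) + y*X = -5 + 0*(35/9) = -5 + 0 = -5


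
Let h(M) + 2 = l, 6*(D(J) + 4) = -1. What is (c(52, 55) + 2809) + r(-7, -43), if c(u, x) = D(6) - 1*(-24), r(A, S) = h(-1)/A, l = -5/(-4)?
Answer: 237631/84 ≈ 2828.9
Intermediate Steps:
D(J) = -25/6 (D(J) = -4 + (⅙)*(-1) = -4 - ⅙ = -25/6)
l = 5/4 (l = -5*(-¼) = 5/4 ≈ 1.2500)
h(M) = -¾ (h(M) = -2 + 5/4 = -¾)
r(A, S) = -3/(4*A)
c(u, x) = 119/6 (c(u, x) = -25/6 - 1*(-24) = -25/6 + 24 = 119/6)
(c(52, 55) + 2809) + r(-7, -43) = (119/6 + 2809) - ¾/(-7) = 16973/6 - ¾*(-⅐) = 16973/6 + 3/28 = 237631/84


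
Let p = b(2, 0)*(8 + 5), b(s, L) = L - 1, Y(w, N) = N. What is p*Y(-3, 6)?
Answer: -78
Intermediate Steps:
b(s, L) = -1 + L
p = -13 (p = (-1 + 0)*(8 + 5) = -1*13 = -13)
p*Y(-3, 6) = -13*6 = -78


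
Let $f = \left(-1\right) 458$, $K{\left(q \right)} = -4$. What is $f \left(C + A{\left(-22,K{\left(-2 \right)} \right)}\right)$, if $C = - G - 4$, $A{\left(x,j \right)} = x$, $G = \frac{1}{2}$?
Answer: $12137$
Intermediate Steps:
$G = \frac{1}{2} \approx 0.5$
$C = - \frac{9}{2}$ ($C = \left(-1\right) \frac{1}{2} - 4 = - \frac{1}{2} - 4 = - \frac{9}{2} \approx -4.5$)
$f = -458$
$f \left(C + A{\left(-22,K{\left(-2 \right)} \right)}\right) = - 458 \left(- \frac{9}{2} - 22\right) = \left(-458\right) \left(- \frac{53}{2}\right) = 12137$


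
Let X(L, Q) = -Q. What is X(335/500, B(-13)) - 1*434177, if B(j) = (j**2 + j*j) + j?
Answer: -434502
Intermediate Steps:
B(j) = j + 2*j**2 (B(j) = (j**2 + j**2) + j = 2*j**2 + j = j + 2*j**2)
X(335/500, B(-13)) - 1*434177 = -(-13)*(1 + 2*(-13)) - 1*434177 = -(-13)*(1 - 26) - 434177 = -(-13)*(-25) - 434177 = -1*325 - 434177 = -325 - 434177 = -434502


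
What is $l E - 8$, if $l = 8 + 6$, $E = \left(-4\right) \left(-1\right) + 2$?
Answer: $76$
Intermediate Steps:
$E = 6$ ($E = 4 + 2 = 6$)
$l = 14$
$l E - 8 = 14 \cdot 6 - 8 = 84 - 8 = 76$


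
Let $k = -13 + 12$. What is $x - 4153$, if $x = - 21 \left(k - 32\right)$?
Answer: $-3460$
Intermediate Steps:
$k = -1$
$x = 693$ ($x = - 21 \left(-1 - 32\right) = \left(-21\right) \left(-33\right) = 693$)
$x - 4153 = 693 - 4153 = -3460$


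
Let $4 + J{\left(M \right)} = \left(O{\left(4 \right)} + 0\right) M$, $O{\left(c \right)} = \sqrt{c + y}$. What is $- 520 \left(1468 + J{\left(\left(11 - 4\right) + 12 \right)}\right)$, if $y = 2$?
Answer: $-761280 - 9880 \sqrt{6} \approx -7.8548 \cdot 10^{5}$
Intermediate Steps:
$O{\left(c \right)} = \sqrt{2 + c}$ ($O{\left(c \right)} = \sqrt{c + 2} = \sqrt{2 + c}$)
$J{\left(M \right)} = -4 + M \sqrt{6}$ ($J{\left(M \right)} = -4 + \left(\sqrt{2 + 4} + 0\right) M = -4 + \left(\sqrt{6} + 0\right) M = -4 + \sqrt{6} M = -4 + M \sqrt{6}$)
$- 520 \left(1468 + J{\left(\left(11 - 4\right) + 12 \right)}\right) = - 520 \left(1468 - \left(4 - \left(\left(11 - 4\right) + 12\right) \sqrt{6}\right)\right) = - 520 \left(1468 - \left(4 - \left(7 + 12\right) \sqrt{6}\right)\right) = - 520 \left(1468 - \left(4 - 19 \sqrt{6}\right)\right) = - 520 \left(1464 + 19 \sqrt{6}\right) = -761280 - 9880 \sqrt{6}$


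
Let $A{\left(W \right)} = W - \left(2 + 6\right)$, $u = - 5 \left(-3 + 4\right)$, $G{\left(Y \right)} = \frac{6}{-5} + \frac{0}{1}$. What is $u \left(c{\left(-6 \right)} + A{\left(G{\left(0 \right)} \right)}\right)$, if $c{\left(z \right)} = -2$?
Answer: $56$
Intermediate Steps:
$G{\left(Y \right)} = - \frac{6}{5}$ ($G{\left(Y \right)} = 6 \left(- \frac{1}{5}\right) + 0 \cdot 1 = - \frac{6}{5} + 0 = - \frac{6}{5}$)
$u = -5$ ($u = \left(-5\right) 1 = -5$)
$A{\left(W \right)} = -8 + W$ ($A{\left(W \right)} = W - 8 = -8 + W$)
$u \left(c{\left(-6 \right)} + A{\left(G{\left(0 \right)} \right)}\right) = - 5 \left(-2 - \frac{46}{5}\right) = \left(-5\right) \left(- \frac{56}{5}\right) = 56$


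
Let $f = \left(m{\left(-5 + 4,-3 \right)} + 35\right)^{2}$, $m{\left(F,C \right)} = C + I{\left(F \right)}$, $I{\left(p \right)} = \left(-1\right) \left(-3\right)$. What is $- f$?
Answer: $-1225$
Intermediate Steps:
$I{\left(p \right)} = 3$
$m{\left(F,C \right)} = 3 + C$ ($m{\left(F,C \right)} = C + 3 = 3 + C$)
$f = 1225$ ($f = \left(\left(3 - 3\right) + 35\right)^{2} = \left(0 + 35\right)^{2} = 35^{2} = 1225$)
$- f = \left(-1\right) 1225 = -1225$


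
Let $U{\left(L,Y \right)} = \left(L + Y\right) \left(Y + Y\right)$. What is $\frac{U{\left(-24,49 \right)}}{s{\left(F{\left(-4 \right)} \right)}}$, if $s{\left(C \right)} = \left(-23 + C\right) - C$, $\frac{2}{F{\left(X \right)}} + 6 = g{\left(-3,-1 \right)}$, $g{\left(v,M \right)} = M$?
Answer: $- \frac{2450}{23} \approx -106.52$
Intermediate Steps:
$F{\left(X \right)} = - \frac{2}{7}$ ($F{\left(X \right)} = \frac{2}{-6 - 1} = \frac{2}{-7} = 2 \left(- \frac{1}{7}\right) = - \frac{2}{7}$)
$U{\left(L,Y \right)} = 2 Y \left(L + Y\right)$ ($U{\left(L,Y \right)} = \left(L + Y\right) 2 Y = 2 Y \left(L + Y\right)$)
$s{\left(C \right)} = -23$
$\frac{U{\left(-24,49 \right)}}{s{\left(F{\left(-4 \right)} \right)}} = \frac{2 \cdot 49 \left(-24 + 49\right)}{-23} = 2 \cdot 49 \cdot 25 \left(- \frac{1}{23}\right) = 2450 \left(- \frac{1}{23}\right) = - \frac{2450}{23}$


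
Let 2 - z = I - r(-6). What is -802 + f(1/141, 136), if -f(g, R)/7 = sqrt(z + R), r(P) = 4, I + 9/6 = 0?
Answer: -802 - 7*sqrt(574)/2 ≈ -885.85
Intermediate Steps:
I = -3/2 (I = -3/2 + 0 = -3/2 ≈ -1.5000)
z = 15/2 (z = 2 - (-3/2 - 1*4) = 2 - (-3/2 - 4) = 2 - 1*(-11/2) = 2 + 11/2 = 15/2 ≈ 7.5000)
f(g, R) = -7*sqrt(15/2 + R)
-802 + f(1/141, 136) = -802 - 7*sqrt(30 + 4*136)/2 = -802 - 7*sqrt(30 + 544)/2 = -802 - 7*sqrt(574)/2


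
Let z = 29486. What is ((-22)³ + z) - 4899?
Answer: 13939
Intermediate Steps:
((-22)³ + z) - 4899 = ((-22)³ + 29486) - 4899 = (-10648 + 29486) - 4899 = 18838 - 4899 = 13939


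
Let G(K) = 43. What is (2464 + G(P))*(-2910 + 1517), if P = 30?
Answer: -3492251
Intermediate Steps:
(2464 + G(P))*(-2910 + 1517) = (2464 + 43)*(-2910 + 1517) = 2507*(-1393) = -3492251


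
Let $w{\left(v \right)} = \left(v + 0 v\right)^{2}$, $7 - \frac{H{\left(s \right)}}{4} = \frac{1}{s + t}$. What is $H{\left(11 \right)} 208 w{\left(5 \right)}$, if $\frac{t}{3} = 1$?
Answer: $\frac{1008800}{7} \approx 1.4411 \cdot 10^{5}$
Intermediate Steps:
$t = 3$ ($t = 3 \cdot 1 = 3$)
$H{\left(s \right)} = 28 - \frac{4}{3 + s}$ ($H{\left(s \right)} = 28 - \frac{4}{s + 3} = 28 - \frac{4}{3 + s}$)
$w{\left(v \right)} = v^{2}$ ($w{\left(v \right)} = \left(v + 0\right)^{2} = v^{2}$)
$H{\left(11 \right)} 208 w{\left(5 \right)} = \frac{4 \left(20 + 7 \cdot 11\right)}{3 + 11} \cdot 208 \cdot 5^{2} = \frac{4 \left(20 + 77\right)}{14} \cdot 208 \cdot 25 = 4 \cdot \frac{1}{14} \cdot 97 \cdot 208 \cdot 25 = \frac{194}{7} \cdot 208 \cdot 25 = \frac{40352}{7} \cdot 25 = \frac{1008800}{7}$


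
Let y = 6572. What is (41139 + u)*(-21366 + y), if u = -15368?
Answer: -381256174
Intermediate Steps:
(41139 + u)*(-21366 + y) = (41139 - 15368)*(-21366 + 6572) = 25771*(-14794) = -381256174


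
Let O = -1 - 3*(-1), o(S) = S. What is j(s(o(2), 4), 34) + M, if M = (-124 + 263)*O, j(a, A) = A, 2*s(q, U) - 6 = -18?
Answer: 312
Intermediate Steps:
O = 2 (O = -1 + 3 = 2)
s(q, U) = -6 (s(q, U) = 3 + (½)*(-18) = 3 - 9 = -6)
M = 278 (M = (-124 + 263)*2 = 139*2 = 278)
j(s(o(2), 4), 34) + M = 34 + 278 = 312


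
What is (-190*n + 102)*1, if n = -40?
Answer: 7702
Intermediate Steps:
(-190*n + 102)*1 = (-190*(-40) + 102)*1 = (7600 + 102)*1 = 7702*1 = 7702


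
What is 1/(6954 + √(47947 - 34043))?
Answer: 3477/24172106 - √869/12086053 ≈ 0.00014140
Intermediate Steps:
1/(6954 + √(47947 - 34043)) = 1/(6954 + √13904) = 1/(6954 + 4*√869)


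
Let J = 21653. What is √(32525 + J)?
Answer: √54178 ≈ 232.76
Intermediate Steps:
√(32525 + J) = √(32525 + 21653) = √54178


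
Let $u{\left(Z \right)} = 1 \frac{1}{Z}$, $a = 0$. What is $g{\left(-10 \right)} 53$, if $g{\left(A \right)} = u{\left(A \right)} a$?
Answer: $0$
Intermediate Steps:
$u{\left(Z \right)} = \frac{1}{Z}$
$g{\left(A \right)} = 0$ ($g{\left(A \right)} = \frac{1}{A} 0 = 0$)
$g{\left(-10 \right)} 53 = 0 \cdot 53 = 0$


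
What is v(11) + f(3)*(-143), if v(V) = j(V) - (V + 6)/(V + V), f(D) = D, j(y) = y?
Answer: -9213/22 ≈ -418.77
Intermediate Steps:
v(V) = V - (6 + V)/(2*V) (v(V) = V - (V + 6)/(V + V) = V - (6 + V)/(2*V))
v(11) + f(3)*(-143) = (-½ + 11 - 3/11) + 3*(-143) = (-½ + 11 - 3*1/11) - 429 = (-½ + 11 - 3/11) - 429 = 225/22 - 429 = -9213/22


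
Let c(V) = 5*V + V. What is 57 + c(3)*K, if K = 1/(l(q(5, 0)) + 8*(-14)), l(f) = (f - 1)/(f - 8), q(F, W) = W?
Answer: 50871/895 ≈ 56.839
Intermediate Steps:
l(f) = (-1 + f)/(-8 + f)
K = -8/895 (K = 1/((-1 + 0)/(-8 + 0) + 8*(-14)) = 1/(-1/(-8) - 112) = 1/(-⅛*(-1) - 112) = 1/(⅛ - 112) = 1/(-895/8) = -8/895 ≈ -0.0089386)
c(V) = 6*V
57 + c(3)*K = 57 + (6*3)*(-8/895) = 57 + 18*(-8/895) = 57 - 144/895 = 50871/895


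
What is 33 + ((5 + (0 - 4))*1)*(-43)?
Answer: -10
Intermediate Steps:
33 + ((5 + (0 - 4))*1)*(-43) = 33 + ((5 - 4)*1)*(-43) = 33 + (1*1)*(-43) = 33 + 1*(-43) = 33 - 43 = -10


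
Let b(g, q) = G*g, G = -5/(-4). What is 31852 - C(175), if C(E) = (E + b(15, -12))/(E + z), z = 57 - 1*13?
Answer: 27901577/876 ≈ 31851.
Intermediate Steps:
G = 5/4 (G = -5*(-¼) = 5/4 ≈ 1.2500)
b(g, q) = 5*g/4
z = 44 (z = 57 - 13 = 44)
C(E) = (75/4 + E)/(44 + E) (C(E) = (E + (5/4)*15)/(E + 44) = (E + 75/4)/(44 + E) = (75/4 + E)/(44 + E))
31852 - C(175) = 31852 - (75/4 + 175)/(44 + 175) = 31852 - 775/(219*4) = 31852 - 1*775/876 = 31852 - 775/876 = 27901577/876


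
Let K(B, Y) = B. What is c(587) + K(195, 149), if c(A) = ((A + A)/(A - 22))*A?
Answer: 799313/565 ≈ 1414.7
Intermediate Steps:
c(A) = 2*A²/(-22 + A) (c(A) = ((2*A)/(-22 + A))*A = (2*A/(-22 + A))*A = 2*A²/(-22 + A))
c(587) + K(195, 149) = 2*587²/(-22 + 587) + 195 = 2*344569/565 + 195 = 2*344569*(1/565) + 195 = 689138/565 + 195 = 799313/565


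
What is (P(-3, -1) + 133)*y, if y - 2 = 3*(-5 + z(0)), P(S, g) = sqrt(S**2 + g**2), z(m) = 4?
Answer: -133 - sqrt(10) ≈ -136.16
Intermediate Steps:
y = -1 (y = 2 + 3*(-5 + 4) = 2 + 3*(-1) = 2 - 3 = -1)
(P(-3, -1) + 133)*y = (sqrt((-3)**2 + (-1)**2) + 133)*(-1) = (sqrt(9 + 1) + 133)*(-1) = (sqrt(10) + 133)*(-1) = (133 + sqrt(10))*(-1) = -133 - sqrt(10)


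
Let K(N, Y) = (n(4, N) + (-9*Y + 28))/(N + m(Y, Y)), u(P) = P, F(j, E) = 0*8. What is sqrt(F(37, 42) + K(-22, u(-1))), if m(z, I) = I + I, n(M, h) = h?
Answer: I*sqrt(10)/4 ≈ 0.79057*I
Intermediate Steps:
F(j, E) = 0
m(z, I) = 2*I
K(N, Y) = (28 + N - 9*Y)/(N + 2*Y) (K(N, Y) = (N + (-9*Y + 28))/(N + 2*Y) = (N + (28 - 9*Y))/(N + 2*Y) = (28 + N - 9*Y)/(N + 2*Y))
sqrt(F(37, 42) + K(-22, u(-1))) = sqrt(0 + (28 - 22 - 9*(-1))/(-22 + 2*(-1))) = sqrt(0 + (28 - 22 + 9)/(-22 - 2)) = sqrt(0 + 15/(-24)) = sqrt(0 - 1/24*15) = sqrt(0 - 5/8) = sqrt(-5/8) = I*sqrt(10)/4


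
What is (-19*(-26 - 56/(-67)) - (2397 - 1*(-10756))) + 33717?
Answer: 1409822/67 ≈ 21042.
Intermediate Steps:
(-19*(-26 - 56/(-67)) - (2397 - 1*(-10756))) + 33717 = (-19*(-26 - 56*(-1/67)) - (2397 + 10756)) + 33717 = (-19*(-26 + 56/67) - 1*13153) + 33717 = (-19*(-1686/67) - 13153) + 33717 = (32034/67 - 13153) + 33717 = -849217/67 + 33717 = 1409822/67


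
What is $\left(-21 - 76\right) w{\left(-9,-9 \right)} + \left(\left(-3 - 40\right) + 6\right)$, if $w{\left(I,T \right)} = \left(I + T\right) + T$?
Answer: $2582$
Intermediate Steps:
$w{\left(I,T \right)} = I + 2 T$
$\left(-21 - 76\right) w{\left(-9,-9 \right)} + \left(\left(-3 - 40\right) + 6\right) = \left(-21 - 76\right) \left(-9 + 2 \left(-9\right)\right) + \left(\left(-3 - 40\right) + 6\right) = \left(-21 - 76\right) \left(-9 - 18\right) + \left(-43 + 6\right) = \left(-97\right) \left(-27\right) - 37 = 2619 - 37 = 2582$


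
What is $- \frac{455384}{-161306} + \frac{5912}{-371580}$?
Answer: $\frac{21032243206}{7492260435} \approx 2.8072$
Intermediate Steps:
$- \frac{455384}{-161306} + \frac{5912}{-371580} = \left(-455384\right) \left(- \frac{1}{161306}\right) + 5912 \left(- \frac{1}{371580}\right) = \frac{227692}{80653} - \frac{1478}{92895} = \frac{21032243206}{7492260435}$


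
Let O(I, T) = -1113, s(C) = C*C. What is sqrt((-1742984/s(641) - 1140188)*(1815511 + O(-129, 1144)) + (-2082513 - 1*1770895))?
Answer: 2*I*sqrt(212504199439772006)/641 ≈ 1.4383e+6*I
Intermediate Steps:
s(C) = C**2
sqrt((-1742984/s(641) - 1140188)*(1815511 + O(-129, 1144)) + (-2082513 - 1*1770895)) = sqrt((-1742984/(641**2) - 1140188)*(1815511 - 1113) + (-2082513 - 1*1770895)) = sqrt((-1742984/410881 - 1140188)*1814398 + (-2082513 - 1770895)) = sqrt((-1742984*1/410881 - 1140188)*1814398 - 3853408) = sqrt((-1742984/410881 - 1140188)*1814398 - 3853408) = sqrt(-468483328612/410881*1814398 - 3853408) = sqrt(-850015214466955576/410881 - 3853408) = sqrt(-850016797759088024/410881) = 2*I*sqrt(212504199439772006)/641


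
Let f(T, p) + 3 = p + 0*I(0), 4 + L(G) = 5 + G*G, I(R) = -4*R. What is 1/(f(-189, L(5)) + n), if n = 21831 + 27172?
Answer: 1/49026 ≈ 2.0397e-5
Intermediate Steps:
n = 49003
L(G) = 1 + G**2 (L(G) = -4 + (5 + G*G) = -4 + (5 + G**2) = 1 + G**2)
f(T, p) = -3 + p (f(T, p) = -3 + (p + 0*(-4*0)) = -3 + (p + 0*0) = -3 + (p + 0) = -3 + p)
1/(f(-189, L(5)) + n) = 1/((-3 + (1 + 5**2)) + 49003) = 1/((-3 + (1 + 25)) + 49003) = 1/((-3 + 26) + 49003) = 1/(23 + 49003) = 1/49026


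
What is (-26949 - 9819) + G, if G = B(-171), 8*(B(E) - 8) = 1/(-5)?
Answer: -1470401/40 ≈ -36760.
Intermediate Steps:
B(E) = 319/40 (B(E) = 8 + (⅛)/(-5) = 8 + (⅛)*(-⅕) = 8 - 1/40 = 319/40)
G = 319/40 ≈ 7.9750
(-26949 - 9819) + G = (-26949 - 9819) + 319/40 = -36768 + 319/40 = -1470401/40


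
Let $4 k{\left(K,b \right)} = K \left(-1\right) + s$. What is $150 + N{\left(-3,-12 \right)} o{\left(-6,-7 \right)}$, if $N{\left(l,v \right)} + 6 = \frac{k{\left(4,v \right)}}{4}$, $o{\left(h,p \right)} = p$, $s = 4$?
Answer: $192$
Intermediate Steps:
$k{\left(K,b \right)} = 1 - \frac{K}{4}$ ($k{\left(K,b \right)} = \frac{K \left(-1\right) + 4}{4} = \frac{- K + 4}{4} = \frac{4 - K}{4} = 1 - \frac{K}{4}$)
$N{\left(l,v \right)} = -6$ ($N{\left(l,v \right)} = -6 + \frac{1 - 1}{4} = -6 + \left(1 - 1\right) \frac{1}{4} = -6 + 0 \cdot \frac{1}{4} = -6 + 0 = -6$)
$150 + N{\left(-3,-12 \right)} o{\left(-6,-7 \right)} = 150 - -42 = 150 + 42 = 192$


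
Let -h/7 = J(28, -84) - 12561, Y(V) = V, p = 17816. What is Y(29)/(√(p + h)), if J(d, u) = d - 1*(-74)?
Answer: 29*√105029/105029 ≈ 0.089484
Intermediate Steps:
J(d, u) = 74 + d (J(d, u) = d + 74 = 74 + d)
h = 87213 (h = -7*((74 + 28) - 12561) = -7*(102 - 12561) = -7*(-12459) = 87213)
Y(29)/(√(p + h)) = 29/(√(17816 + 87213)) = 29/(√105029) = 29*(√105029/105029) = 29*√105029/105029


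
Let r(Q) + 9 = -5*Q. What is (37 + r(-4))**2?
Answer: 2304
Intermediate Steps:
r(Q) = -9 - 5*Q
(37 + r(-4))**2 = (37 + (-9 - 5*(-4)))**2 = (37 + (-9 + 20))**2 = (37 + 11)**2 = 48**2 = 2304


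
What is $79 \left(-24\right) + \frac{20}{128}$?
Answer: $- \frac{60667}{32} \approx -1895.8$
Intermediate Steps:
$79 \left(-24\right) + \frac{20}{128} = -1896 + 20 \cdot \frac{1}{128} = -1896 + \frac{5}{32} = - \frac{60667}{32}$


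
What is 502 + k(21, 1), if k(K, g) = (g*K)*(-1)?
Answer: 481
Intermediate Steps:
k(K, g) = -K*g (k(K, g) = (K*g)*(-1) = -K*g)
502 + k(21, 1) = 502 - 1*21*1 = 502 - 21 = 481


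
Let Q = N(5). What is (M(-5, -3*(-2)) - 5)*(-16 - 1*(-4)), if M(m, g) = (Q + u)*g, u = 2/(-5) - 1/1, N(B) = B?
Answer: -996/5 ≈ -199.20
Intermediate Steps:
u = -7/5 (u = 2*(-1/5) - 1*1 = -2/5 - 1 = -7/5 ≈ -1.4000)
Q = 5
M(m, g) = 18*g/5 (M(m, g) = (5 - 7/5)*g = 18*g/5)
(M(-5, -3*(-2)) - 5)*(-16 - 1*(-4)) = (18*(-3*(-2))/5 - 5)*(-16 - 1*(-4)) = ((18/5)*6 - 5)*(-16 + 4) = (108/5 - 5)*(-12) = (83/5)*(-12) = -996/5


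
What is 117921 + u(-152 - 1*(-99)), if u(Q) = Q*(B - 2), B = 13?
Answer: 117338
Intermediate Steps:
u(Q) = 11*Q (u(Q) = Q*(13 - 2) = Q*11 = 11*Q)
117921 + u(-152 - 1*(-99)) = 117921 + 11*(-152 - 1*(-99)) = 117921 + 11*(-152 + 99) = 117921 + 11*(-53) = 117921 - 583 = 117338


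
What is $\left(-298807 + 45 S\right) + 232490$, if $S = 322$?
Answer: $-51827$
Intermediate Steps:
$\left(-298807 + 45 S\right) + 232490 = \left(-298807 + 45 \cdot 322\right) + 232490 = \left(-298807 + 14490\right) + 232490 = -284317 + 232490 = -51827$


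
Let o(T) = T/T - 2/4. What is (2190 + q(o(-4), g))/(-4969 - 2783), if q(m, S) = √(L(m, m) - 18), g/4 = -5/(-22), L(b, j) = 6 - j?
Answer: -365/1292 - 5*I*√2/15504 ≈ -0.28251 - 0.00045608*I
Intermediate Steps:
o(T) = ½ (o(T) = 1 - 2*¼ = 1 - ½ = ½)
g = 10/11 (g = 4*(-5/(-22)) = 4*(-5*(-1/22)) = 4*(5/22) = 10/11 ≈ 0.90909)
q(m, S) = √(-12 - m) (q(m, S) = √((6 - m) - 18) = √(-12 - m))
(2190 + q(o(-4), g))/(-4969 - 2783) = (2190 + √(-12 - 1*½))/(-4969 - 2783) = (2190 + √(-12 - ½))/(-7752) = (2190 + √(-25/2))*(-1/7752) = (2190 + 5*I*√2/2)*(-1/7752) = -365/1292 - 5*I*√2/15504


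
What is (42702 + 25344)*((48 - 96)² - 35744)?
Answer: -2275458240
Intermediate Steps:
(42702 + 25344)*((48 - 96)² - 35744) = 68046*((-48)² - 35744) = 68046*(2304 - 35744) = 68046*(-33440) = -2275458240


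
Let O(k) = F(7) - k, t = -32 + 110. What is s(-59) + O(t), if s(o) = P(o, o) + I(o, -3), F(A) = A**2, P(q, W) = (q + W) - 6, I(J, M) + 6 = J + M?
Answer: -221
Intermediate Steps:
I(J, M) = -6 + J + M (I(J, M) = -6 + (J + M) = -6 + J + M)
t = 78
P(q, W) = -6 + W + q (P(q, W) = (W + q) - 6 = -6 + W + q)
s(o) = -15 + 3*o (s(o) = (-6 + o + o) + (-6 + o - 3) = (-6 + 2*o) + (-9 + o) = -15 + 3*o)
O(k) = 49 - k (O(k) = 7**2 - k = 49 - k)
s(-59) + O(t) = (-15 + 3*(-59)) + (49 - 1*78) = (-15 - 177) + (49 - 78) = -192 - 29 = -221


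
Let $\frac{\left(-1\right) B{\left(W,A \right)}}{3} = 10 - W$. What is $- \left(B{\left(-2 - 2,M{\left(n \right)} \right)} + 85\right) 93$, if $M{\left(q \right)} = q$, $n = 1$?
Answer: $-3999$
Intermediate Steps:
$B{\left(W,A \right)} = -30 + 3 W$ ($B{\left(W,A \right)} = - 3 \left(10 - W\right) = -30 + 3 W$)
$- \left(B{\left(-2 - 2,M{\left(n \right)} \right)} + 85\right) 93 = - \left(\left(-30 + 3 \left(-2 - 2\right)\right) + 85\right) 93 = - \left(\left(-30 + 3 \left(-4\right)\right) + 85\right) 93 = - \left(\left(-30 - 12\right) + 85\right) 93 = - \left(-42 + 85\right) 93 = - 43 \cdot 93 = \left(-1\right) 3999 = -3999$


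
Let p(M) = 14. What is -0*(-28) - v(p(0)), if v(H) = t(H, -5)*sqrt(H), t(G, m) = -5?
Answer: 5*sqrt(14) ≈ 18.708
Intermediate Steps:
v(H) = -5*sqrt(H)
-0*(-28) - v(p(0)) = -0*(-28) - (-5)*sqrt(14) = -2*0 + 5*sqrt(14) = 0 + 5*sqrt(14) = 5*sqrt(14)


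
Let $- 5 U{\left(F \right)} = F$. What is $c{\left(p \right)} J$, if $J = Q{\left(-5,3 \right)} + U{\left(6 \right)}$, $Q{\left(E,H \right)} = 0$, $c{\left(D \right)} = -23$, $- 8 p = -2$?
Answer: $\frac{138}{5} \approx 27.6$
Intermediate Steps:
$p = \frac{1}{4}$ ($p = \left(- \frac{1}{8}\right) \left(-2\right) = \frac{1}{4} \approx 0.25$)
$U{\left(F \right)} = - \frac{F}{5}$
$J = - \frac{6}{5}$ ($J = 0 - \frac{6}{5} = - \frac{6}{5} \approx -1.2$)
$c{\left(p \right)} J = \left(-23\right) \left(- \frac{6}{5}\right) = \frac{138}{5}$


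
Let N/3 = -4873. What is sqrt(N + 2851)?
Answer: 2*I*sqrt(2942) ≈ 108.48*I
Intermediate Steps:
N = -14619 (N = 3*(-4873) = -14619)
sqrt(N + 2851) = sqrt(-14619 + 2851) = sqrt(-11768) = 2*I*sqrt(2942)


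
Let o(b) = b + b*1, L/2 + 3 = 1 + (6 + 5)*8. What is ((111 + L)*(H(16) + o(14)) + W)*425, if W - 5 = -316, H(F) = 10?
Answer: 4438275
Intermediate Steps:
L = 172 (L = -6 + 2*(1 + (6 + 5)*8) = -6 + 2*(1 + 11*8) = -6 + 2*(1 + 88) = -6 + 2*89 = -6 + 178 = 172)
W = -311 (W = 5 - 316 = -311)
o(b) = 2*b (o(b) = b + b = 2*b)
((111 + L)*(H(16) + o(14)) + W)*425 = ((111 + 172)*(10 + 2*14) - 311)*425 = (283*(10 + 28) - 311)*425 = (283*38 - 311)*425 = (10754 - 311)*425 = 10443*425 = 4438275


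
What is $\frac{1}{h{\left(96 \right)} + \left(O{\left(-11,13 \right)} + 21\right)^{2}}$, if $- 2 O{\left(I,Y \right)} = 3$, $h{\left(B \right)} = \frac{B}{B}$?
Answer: $\frac{4}{1525} \approx 0.002623$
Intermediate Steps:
$h{\left(B \right)} = 1$
$O{\left(I,Y \right)} = - \frac{3}{2}$ ($O{\left(I,Y \right)} = \left(- \frac{1}{2}\right) 3 = - \frac{3}{2}$)
$\frac{1}{h{\left(96 \right)} + \left(O{\left(-11,13 \right)} + 21\right)^{2}} = \frac{1}{1 + \left(- \frac{3}{2} + 21\right)^{2}} = \frac{1}{1 + \left(\frac{39}{2}\right)^{2}} = \frac{1}{1 + \frac{1521}{4}} = \frac{1}{\frac{1525}{4}} = \frac{4}{1525}$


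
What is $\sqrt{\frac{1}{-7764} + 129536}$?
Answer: $\frac{7 \sqrt{39838728027}}{3882} \approx 359.91$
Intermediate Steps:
$\sqrt{\frac{1}{-7764} + 129536} = \sqrt{- \frac{1}{7764} + 129536} = \sqrt{\frac{1005717503}{7764}} = \frac{7 \sqrt{39838728027}}{3882}$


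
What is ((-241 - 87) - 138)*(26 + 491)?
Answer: -240922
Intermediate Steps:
((-241 - 87) - 138)*(26 + 491) = (-328 - 138)*517 = -466*517 = -240922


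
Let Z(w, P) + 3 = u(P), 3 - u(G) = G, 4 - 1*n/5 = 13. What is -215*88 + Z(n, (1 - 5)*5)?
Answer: -18900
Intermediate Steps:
n = -45 (n = 20 - 5*13 = 20 - 65 = -45)
u(G) = 3 - G
Z(w, P) = -P (Z(w, P) = -3 + (3 - P) = -P)
-215*88 + Z(n, (1 - 5)*5) = -215*88 - (1 - 5)*5 = -18920 - (-4)*5 = -18920 - 1*(-20) = -18920 + 20 = -18900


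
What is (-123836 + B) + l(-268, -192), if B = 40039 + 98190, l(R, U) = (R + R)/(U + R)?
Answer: 1655329/115 ≈ 14394.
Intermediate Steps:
l(R, U) = 2*R/(R + U) (l(R, U) = (2*R)/(R + U) = 2*R/(R + U))
B = 138229
(-123836 + B) + l(-268, -192) = (-123836 + 138229) + 2*(-268)/(-268 - 192) = 14393 + 2*(-268)/(-460) = 14393 + 2*(-268)*(-1/460) = 14393 + 134/115 = 1655329/115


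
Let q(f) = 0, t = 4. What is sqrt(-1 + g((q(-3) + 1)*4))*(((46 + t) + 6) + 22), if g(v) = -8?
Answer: 234*I ≈ 234.0*I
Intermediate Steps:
sqrt(-1 + g((q(-3) + 1)*4))*(((46 + t) + 6) + 22) = sqrt(-1 - 8)*(((46 + 4) + 6) + 22) = sqrt(-9)*((50 + 6) + 22) = (3*I)*(56 + 22) = (3*I)*78 = 234*I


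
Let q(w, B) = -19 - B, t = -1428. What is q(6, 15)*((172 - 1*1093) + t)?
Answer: 79866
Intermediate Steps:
q(6, 15)*((172 - 1*1093) + t) = (-19 - 1*15)*((172 - 1*1093) - 1428) = (-19 - 15)*((172 - 1093) - 1428) = -34*(-921 - 1428) = -34*(-2349) = 79866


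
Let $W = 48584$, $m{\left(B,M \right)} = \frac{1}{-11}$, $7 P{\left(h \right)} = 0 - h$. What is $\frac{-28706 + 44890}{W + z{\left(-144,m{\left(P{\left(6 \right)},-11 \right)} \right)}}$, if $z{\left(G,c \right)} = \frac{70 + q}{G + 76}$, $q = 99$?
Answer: $\frac{1100512}{3303543} \approx 0.33313$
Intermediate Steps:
$P{\left(h \right)} = - \frac{h}{7}$ ($P{\left(h \right)} = \frac{0 - h}{7} = \frac{\left(-1\right) h}{7} = - \frac{h}{7}$)
$m{\left(B,M \right)} = - \frac{1}{11}$
$z{\left(G,c \right)} = \frac{169}{76 + G}$ ($z{\left(G,c \right)} = \frac{70 + 99}{G + 76} = \frac{169}{76 + G}$)
$\frac{-28706 + 44890}{W + z{\left(-144,m{\left(P{\left(6 \right)},-11 \right)} \right)}} = \frac{-28706 + 44890}{48584 + \frac{169}{76 - 144}} = \frac{16184}{48584 + \frac{169}{-68}} = \frac{16184}{48584 + 169 \left(- \frac{1}{68}\right)} = \frac{16184}{48584 - \frac{169}{68}} = \frac{16184}{\frac{3303543}{68}} = 16184 \cdot \frac{68}{3303543} = \frac{1100512}{3303543}$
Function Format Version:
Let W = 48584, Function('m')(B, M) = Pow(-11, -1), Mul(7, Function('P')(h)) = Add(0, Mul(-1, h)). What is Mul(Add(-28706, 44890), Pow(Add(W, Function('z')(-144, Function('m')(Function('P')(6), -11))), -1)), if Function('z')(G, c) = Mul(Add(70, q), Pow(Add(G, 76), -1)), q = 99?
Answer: Rational(1100512, 3303543) ≈ 0.33313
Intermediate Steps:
Function('P')(h) = Mul(Rational(-1, 7), h) (Function('P')(h) = Mul(Rational(1, 7), Add(0, Mul(-1, h))) = Mul(Rational(1, 7), Mul(-1, h)) = Mul(Rational(-1, 7), h))
Function('m')(B, M) = Rational(-1, 11)
Function('z')(G, c) = Mul(169, Pow(Add(76, G), -1)) (Function('z')(G, c) = Mul(Add(70, 99), Pow(Add(G, 76), -1)) = Mul(169, Pow(Add(76, G), -1)))
Mul(Add(-28706, 44890), Pow(Add(W, Function('z')(-144, Function('m')(Function('P')(6), -11))), -1)) = Mul(Add(-28706, 44890), Pow(Add(48584, Mul(169, Pow(Add(76, -144), -1))), -1)) = Mul(16184, Pow(Add(48584, Mul(169, Pow(-68, -1))), -1)) = Mul(16184, Pow(Add(48584, Mul(169, Rational(-1, 68))), -1)) = Mul(16184, Pow(Add(48584, Rational(-169, 68)), -1)) = Mul(16184, Pow(Rational(3303543, 68), -1)) = Mul(16184, Rational(68, 3303543)) = Rational(1100512, 3303543)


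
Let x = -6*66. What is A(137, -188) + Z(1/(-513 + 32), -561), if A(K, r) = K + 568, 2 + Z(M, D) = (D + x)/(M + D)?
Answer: 190159243/269842 ≈ 704.71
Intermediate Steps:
x = -396
Z(M, D) = -2 + (-396 + D)/(D + M) (Z(M, D) = -2 + (D - 396)/(M + D) = -2 + (-396 + D)/(D + M))
A(K, r) = 568 + K
A(137, -188) + Z(1/(-513 + 32), -561) = (568 + 137) + (-396 - 1*(-561) - 2/(-513 + 32))/(-561 + 1/(-513 + 32)) = 705 + (-396 + 561 - 2/(-481))/(-561 + 1/(-481)) = 705 + (-396 + 561 - 2*(-1/481))/(-561 - 1/481) = 705 + (-396 + 561 + 2/481)/(-269842/481) = 705 - 481/269842*79367/481 = 705 - 79367/269842 = 190159243/269842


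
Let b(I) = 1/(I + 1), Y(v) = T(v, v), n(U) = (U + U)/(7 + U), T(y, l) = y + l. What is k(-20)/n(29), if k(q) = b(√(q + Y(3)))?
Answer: 6/145 - 6*I*√14/145 ≈ 0.041379 - 0.15483*I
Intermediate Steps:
T(y, l) = l + y
n(U) = 2*U/(7 + U) (n(U) = (2*U)/(7 + U) = 2*U/(7 + U))
Y(v) = 2*v (Y(v) = v + v = 2*v)
b(I) = 1/(1 + I)
k(q) = 1/(1 + √(6 + q)) (k(q) = 1/(1 + √(q + 2*3)) = 1/(1 + √(q + 6)) = 1/(1 + √(6 + q)))
k(-20)/n(29) = 1/((1 + √(6 - 20))*((2*29/(7 + 29)))) = 1/((1 + √(-14))*((2*29/36))) = 1/((1 + I*√14)*((2*29*(1/36)))) = 1/((1 + I*√14)*(29/18)) = (18/29)/(1 + I*√14) = 18/(29*(1 + I*√14))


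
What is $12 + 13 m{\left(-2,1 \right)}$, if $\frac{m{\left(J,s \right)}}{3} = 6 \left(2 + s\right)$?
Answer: $714$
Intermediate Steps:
$m{\left(J,s \right)} = 36 + 18 s$ ($m{\left(J,s \right)} = 3 \cdot 6 \left(2 + s\right) = 3 \left(12 + 6 s\right) = 36 + 18 s$)
$12 + 13 m{\left(-2,1 \right)} = 12 + 13 \left(36 + 18 \cdot 1\right) = 12 + 13 \left(36 + 18\right) = 12 + 13 \cdot 54 = 12 + 702 = 714$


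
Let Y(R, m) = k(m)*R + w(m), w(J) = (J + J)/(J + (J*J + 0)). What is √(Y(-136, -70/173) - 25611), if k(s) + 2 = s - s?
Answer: I*√268785813/103 ≈ 159.17*I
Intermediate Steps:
k(s) = -2 (k(s) = -2 + (s - s) = -2 + 0 = -2)
w(J) = 2*J/(J + J²) (w(J) = (2*J)/(J + (J² + 0)) = (2*J)/(J + J²) = 2*J/(J + J²))
Y(R, m) = -2*R + 2/(1 + m)
√(Y(-136, -70/173) - 25611) = √(2*(1 - 1*(-136)*(1 - 70/173))/(1 - 70/173) - 25611) = √(2*(1 - 1*(-136)*103/173)/(103/173) - 25611) = √(2*(173/103)*(1 + 14008/173) - 25611) = √(2*(173/103)*(14181/173) - 25611) = √(28362/103 - 25611) = √(-2609571/103) = I*√268785813/103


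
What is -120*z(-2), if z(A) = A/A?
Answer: -120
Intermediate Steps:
z(A) = 1
-120*z(-2) = -120*1 = -120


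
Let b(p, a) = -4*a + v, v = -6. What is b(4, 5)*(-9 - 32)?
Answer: 1066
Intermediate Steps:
b(p, a) = -6 - 4*a (b(p, a) = -4*a - 6 = -6 - 4*a)
b(4, 5)*(-9 - 32) = (-6 - 4*5)*(-9 - 32) = (-6 - 20)*(-41) = -26*(-41) = 1066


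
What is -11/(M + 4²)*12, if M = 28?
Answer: -3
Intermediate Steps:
-11/(M + 4²)*12 = -11/(28 + 4²)*12 = -11/(28 + 16)*12 = -11/44*12 = -11*1/44*12 = -¼*12 = -3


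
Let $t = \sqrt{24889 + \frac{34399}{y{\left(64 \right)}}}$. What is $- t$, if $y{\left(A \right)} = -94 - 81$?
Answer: $- \frac{2 \sqrt{7562058}}{35} \approx -157.14$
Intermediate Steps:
$y{\left(A \right)} = -175$
$t = \frac{2 \sqrt{7562058}}{35}$ ($t = \sqrt{24889 + \frac{34399}{-175}} = \sqrt{24889 + 34399 \left(- \frac{1}{175}\right)} = \sqrt{24889 - \frac{34399}{175}} = \sqrt{\frac{4321176}{175}} = \frac{2 \sqrt{7562058}}{35} \approx 157.14$)
$- t = - \frac{2 \sqrt{7562058}}{35}$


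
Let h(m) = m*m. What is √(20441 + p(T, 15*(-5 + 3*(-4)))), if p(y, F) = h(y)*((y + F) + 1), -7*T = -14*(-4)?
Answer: √3673 ≈ 60.605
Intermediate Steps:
T = -8 (T = -(-2)*(-4) = -⅐*56 = -8)
h(m) = m²
p(y, F) = y²*(1 + F + y) (p(y, F) = y²*((y + F) + 1) = y²*((F + y) + 1) = y²*(1 + F + y))
√(20441 + p(T, 15*(-5 + 3*(-4)))) = √(20441 + (-8)²*(1 + 15*(-5 + 3*(-4)) - 8)) = √(20441 + 64*(1 + 15*(-5 - 12) - 8)) = √(20441 + 64*(1 + 15*(-17) - 8)) = √(20441 + 64*(1 - 255 - 8)) = √(20441 + 64*(-262)) = √(20441 - 16768) = √3673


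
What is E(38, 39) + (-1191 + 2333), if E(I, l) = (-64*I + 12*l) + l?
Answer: -783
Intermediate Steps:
E(I, l) = -64*I + 13*l
E(38, 39) + (-1191 + 2333) = (-64*38 + 13*39) + (-1191 + 2333) = (-2432 + 507) + 1142 = -1925 + 1142 = -783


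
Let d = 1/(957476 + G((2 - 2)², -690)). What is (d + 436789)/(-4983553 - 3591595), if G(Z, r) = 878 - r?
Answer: -418899869717/8223944238512 ≈ -0.050937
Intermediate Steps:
d = 1/959044 (d = 1/(957476 + (878 - 1*(-690))) = 1/(957476 + (878 + 690)) = 1/(957476 + 1568) = 1/959044 ≈ 1.0427e-6)
(d + 436789)/(-4983553 - 3591595) = (1/959044 + 436789)/(-4983553 - 3591595) = (418899869717/959044)/(-8575148) = (418899869717/959044)*(-1/8575148) = -418899869717/8223944238512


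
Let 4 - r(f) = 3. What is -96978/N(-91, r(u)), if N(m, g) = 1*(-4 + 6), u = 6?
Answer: -48489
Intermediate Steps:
r(f) = 1 (r(f) = 4 - 1*3 = 4 - 3 = 1)
N(m, g) = 2 (N(m, g) = 1*2 = 2)
-96978/N(-91, r(u)) = -96978/2 = -96978*½ = -48489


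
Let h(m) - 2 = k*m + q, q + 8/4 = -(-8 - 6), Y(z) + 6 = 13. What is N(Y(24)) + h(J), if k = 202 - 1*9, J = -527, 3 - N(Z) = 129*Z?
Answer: -102597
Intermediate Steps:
Y(z) = 7 (Y(z) = -6 + 13 = 7)
N(Z) = 3 - 129*Z
q = 12 (q = -2 - (-8 - 6) = -2 - 1*(-14) = -2 + 14 = 12)
k = 193 (k = 202 - 9 = 193)
h(m) = 14 + 193*m (h(m) = 2 + (193*m + 12) = 2 + (12 + 193*m) = 14 + 193*m)
N(Y(24)) + h(J) = (3 - 129*7) + (14 + 193*(-527)) = (3 - 903) + (14 - 101711) = -900 - 101697 = -102597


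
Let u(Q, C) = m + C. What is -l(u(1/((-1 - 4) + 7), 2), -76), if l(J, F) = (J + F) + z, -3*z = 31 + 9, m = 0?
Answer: 262/3 ≈ 87.333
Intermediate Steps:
u(Q, C) = C (u(Q, C) = 0 + C = C)
z = -40/3 (z = -(31 + 9)/3 = -⅓*40 = -40/3 ≈ -13.333)
l(J, F) = -40/3 + F + J (l(J, F) = (J + F) - 40/3 = (F + J) - 40/3 = -40/3 + F + J)
-l(u(1/((-1 - 4) + 7), 2), -76) = -(-40/3 - 76 + 2) = -1*(-262/3) = 262/3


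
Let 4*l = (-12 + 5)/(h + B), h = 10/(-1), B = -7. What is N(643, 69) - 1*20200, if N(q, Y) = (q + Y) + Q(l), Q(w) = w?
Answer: -1325177/68 ≈ -19488.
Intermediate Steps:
h = -10 (h = 10*(-1) = -10)
l = 7/68 (l = ((-12 + 5)/(-10 - 7))/4 = (-7/(-17))/4 = (-7*(-1/17))/4 = (¼)*(7/17) = 7/68 ≈ 0.10294)
N(q, Y) = 7/68 + Y + q (N(q, Y) = (q + Y) + 7/68 = (Y + q) + 7/68 = 7/68 + Y + q)
N(643, 69) - 1*20200 = (7/68 + 69 + 643) - 1*20200 = 48423/68 - 20200 = -1325177/68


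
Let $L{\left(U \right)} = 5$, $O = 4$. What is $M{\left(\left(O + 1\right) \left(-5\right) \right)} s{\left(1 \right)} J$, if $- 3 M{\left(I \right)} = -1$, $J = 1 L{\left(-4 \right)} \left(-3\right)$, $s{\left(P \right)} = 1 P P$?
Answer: $-5$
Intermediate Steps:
$s{\left(P \right)} = P^{2}$ ($s{\left(P \right)} = P P = P^{2}$)
$J = -15$ ($J = 1 \cdot 5 \left(-3\right) = 5 \left(-3\right) = -15$)
$M{\left(I \right)} = \frac{1}{3}$ ($M{\left(I \right)} = \left(- \frac{1}{3}\right) \left(-1\right) = \frac{1}{3}$)
$M{\left(\left(O + 1\right) \left(-5\right) \right)} s{\left(1 \right)} J = \frac{1^{2}}{3} \left(-15\right) = \frac{1}{3} \cdot 1 \left(-15\right) = \frac{1}{3} \left(-15\right) = -5$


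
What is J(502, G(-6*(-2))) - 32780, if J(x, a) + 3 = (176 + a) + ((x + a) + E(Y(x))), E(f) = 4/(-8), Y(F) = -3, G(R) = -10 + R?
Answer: -64203/2 ≈ -32102.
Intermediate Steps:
E(f) = -½ (E(f) = 4*(-⅛) = -½)
J(x, a) = 345/2 + x + 2*a (J(x, a) = -3 + ((176 + a) + ((x + a) - ½)) = -3 + ((176 + a) + ((a + x) - ½)) = -3 + ((176 + a) + (-½ + a + x)) = -3 + (351/2 + x + 2*a) = 345/2 + x + 2*a)
J(502, G(-6*(-2))) - 32780 = (345/2 + 502 + 2*(-10 - 6*(-2))) - 32780 = (345/2 + 502 + 2*(-10 + 12)) - 32780 = (345/2 + 502 + 2*2) - 32780 = (345/2 + 502 + 4) - 32780 = 1357/2 - 32780 = -64203/2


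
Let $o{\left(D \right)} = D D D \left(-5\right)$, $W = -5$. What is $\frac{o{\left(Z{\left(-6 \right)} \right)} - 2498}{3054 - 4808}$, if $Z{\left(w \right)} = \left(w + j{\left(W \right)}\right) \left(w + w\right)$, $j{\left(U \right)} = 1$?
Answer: $\frac{541249}{877} \approx 617.16$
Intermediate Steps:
$Z{\left(w \right)} = 2 w \left(1 + w\right)$ ($Z{\left(w \right)} = \left(w + 1\right) \left(w + w\right) = \left(1 + w\right) 2 w = 2 w \left(1 + w\right)$)
$o{\left(D \right)} = - 5 D^{3}$ ($o{\left(D \right)} = D^{2} D \left(-5\right) = D^{3} \left(-5\right) = - 5 D^{3}$)
$\frac{o{\left(Z{\left(-6 \right)} \right)} - 2498}{3054 - 4808} = \frac{- 5 \left(2 \left(-6\right) \left(1 - 6\right)\right)^{3} - 2498}{3054 - 4808} = \frac{- 5 \left(2 \left(-6\right) \left(-5\right)\right)^{3} - 2498}{-1754} = \left(- 5 \cdot 60^{3} - 2498\right) \left(- \frac{1}{1754}\right) = \left(\left(-5\right) 216000 - 2498\right) \left(- \frac{1}{1754}\right) = \left(-1080000 - 2498\right) \left(- \frac{1}{1754}\right) = \left(-1082498\right) \left(- \frac{1}{1754}\right) = \frac{541249}{877}$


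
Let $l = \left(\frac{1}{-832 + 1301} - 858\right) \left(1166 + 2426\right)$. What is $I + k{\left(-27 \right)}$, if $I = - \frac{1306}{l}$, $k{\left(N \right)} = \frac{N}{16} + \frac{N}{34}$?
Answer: $- \frac{121936857599}{49144429328} \approx -2.4812$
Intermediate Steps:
$l = - \frac{1445424392}{469}$ ($l = \left(\frac{1}{469} - 858\right) 3592 = \left(- \frac{402401}{469}\right) 3592 = - \frac{1445424392}{469} \approx -3.0819 \cdot 10^{6}$)
$k{\left(N \right)} = \frac{25 N}{272}$ ($k{\left(N \right)} = N \frac{1}{16} + N \frac{1}{34} = \frac{N}{16} + \frac{N}{34} = \frac{25 N}{272}$)
$I = \frac{306257}{722712196}$ ($I = - \frac{1306}{- \frac{1445424392}{469}} = \left(-1306\right) \left(- \frac{469}{1445424392}\right) = \frac{306257}{722712196} \approx 0.00042376$)
$I + k{\left(-27 \right)} = \frac{306257}{722712196} + \frac{25}{272} \left(-27\right) = \frac{306257}{722712196} - \frac{675}{272} = - \frac{121936857599}{49144429328}$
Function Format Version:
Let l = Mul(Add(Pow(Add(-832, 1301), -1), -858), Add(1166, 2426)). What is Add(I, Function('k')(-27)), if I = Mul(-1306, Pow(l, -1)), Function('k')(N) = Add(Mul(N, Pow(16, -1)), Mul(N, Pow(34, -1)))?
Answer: Rational(-121936857599, 49144429328) ≈ -2.4812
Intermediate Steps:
l = Rational(-1445424392, 469) (l = Mul(Add(Pow(469, -1), -858), 3592) = Mul(Add(Rational(1, 469), -858), 3592) = Mul(Rational(-402401, 469), 3592) = Rational(-1445424392, 469) ≈ -3.0819e+6)
Function('k')(N) = Mul(Rational(25, 272), N) (Function('k')(N) = Add(Mul(N, Rational(1, 16)), Mul(N, Rational(1, 34))) = Add(Mul(Rational(1, 16), N), Mul(Rational(1, 34), N)) = Mul(Rational(25, 272), N))
I = Rational(306257, 722712196) (I = Mul(-1306, Pow(Rational(-1445424392, 469), -1)) = Mul(-1306, Rational(-469, 1445424392)) = Rational(306257, 722712196) ≈ 0.00042376)
Add(I, Function('k')(-27)) = Add(Rational(306257, 722712196), Mul(Rational(25, 272), -27)) = Add(Rational(306257, 722712196), Rational(-675, 272)) = Rational(-121936857599, 49144429328)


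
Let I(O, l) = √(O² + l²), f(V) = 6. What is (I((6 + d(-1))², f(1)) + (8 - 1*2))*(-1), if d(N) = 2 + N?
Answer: -6 - √2437 ≈ -55.366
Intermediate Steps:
(I((6 + d(-1))², f(1)) + (8 - 1*2))*(-1) = (√(((6 + (2 - 1))²)² + 6²) + (8 - 1*2))*(-1) = (√(((6 + 1)²)² + 36) + (8 - 2))*(-1) = (√((7²)² + 36) + 6)*(-1) = (√(49² + 36) + 6)*(-1) = (√(2401 + 36) + 6)*(-1) = (√2437 + 6)*(-1) = (6 + √2437)*(-1) = -6 - √2437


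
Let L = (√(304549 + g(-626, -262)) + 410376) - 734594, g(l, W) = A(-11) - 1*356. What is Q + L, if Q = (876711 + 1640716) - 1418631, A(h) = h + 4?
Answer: 774578 + √304186 ≈ 7.7513e+5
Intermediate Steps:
A(h) = 4 + h
g(l, W) = -363 (g(l, W) = (4 - 11) - 1*356 = -7 - 356 = -363)
L = -324218 + √304186 (L = (√(304549 - 363) + 410376) - 734594 = (√304186 + 410376) - 734594 = (410376 + √304186) - 734594 = -324218 + √304186 ≈ -3.2367e+5)
Q = 1098796 (Q = 2517427 - 1418631 = 1098796)
Q + L = 1098796 + (-324218 + √304186) = 774578 + √304186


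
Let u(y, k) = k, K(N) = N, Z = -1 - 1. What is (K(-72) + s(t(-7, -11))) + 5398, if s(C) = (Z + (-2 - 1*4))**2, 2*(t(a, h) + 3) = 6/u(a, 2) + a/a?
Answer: 5390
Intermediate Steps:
Z = -2
t(a, h) = -1 (t(a, h) = -3 + (6/2 + a/a)/2 = -3 + (6*(1/2) + 1)/2 = -3 + (3 + 1)/2 = -3 + (1/2)*4 = -3 + 2 = -1)
s(C) = 64 (s(C) = (-2 + (-2 - 1*4))**2 = (-2 + (-2 - 4))**2 = (-2 - 6)**2 = (-8)**2 = 64)
(K(-72) + s(t(-7, -11))) + 5398 = (-72 + 64) + 5398 = -8 + 5398 = 5390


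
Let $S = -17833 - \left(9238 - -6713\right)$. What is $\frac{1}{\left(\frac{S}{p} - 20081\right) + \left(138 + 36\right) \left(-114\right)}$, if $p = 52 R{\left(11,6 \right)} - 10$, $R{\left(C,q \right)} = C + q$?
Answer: $- \frac{437}{17460621} \approx -2.5028 \cdot 10^{-5}$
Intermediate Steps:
$S = -33784$ ($S = -17833 - \left(9238 + 6713\right) = -17833 - 15951 = -33784$)
$p = 874$ ($p = 52 \left(11 + 6\right) - 10 = 52 \cdot 17 - 10 = 884 - 10 = 874$)
$\frac{1}{\left(\frac{S}{p} - 20081\right) + \left(138 + 36\right) \left(-114\right)} = \frac{1}{\left(- \frac{33784}{874} - 20081\right) + \left(138 + 36\right) \left(-114\right)} = \frac{1}{\left(\left(-33784\right) \frac{1}{874} - 20081\right) + 174 \left(-114\right)} = \frac{1}{\left(- \frac{16892}{437} - 20081\right) - 19836} = \frac{1}{- \frac{8792289}{437} - 19836} = \frac{1}{- \frac{17460621}{437}} = - \frac{437}{17460621}$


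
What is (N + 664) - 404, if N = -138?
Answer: 122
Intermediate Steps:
(N + 664) - 404 = (-138 + 664) - 404 = 526 - 404 = 122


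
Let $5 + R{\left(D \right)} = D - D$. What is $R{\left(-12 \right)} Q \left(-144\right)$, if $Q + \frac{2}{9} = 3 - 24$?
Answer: $-15280$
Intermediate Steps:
$R{\left(D \right)} = -5$ ($R{\left(D \right)} = -5 + \left(D - D\right) = -5 + 0 = -5$)
$Q = - \frac{191}{9}$ ($Q = - \frac{2}{9} + \left(3 - 24\right) = - \frac{2}{9} - 21 = - \frac{191}{9} \approx -21.222$)
$R{\left(-12 \right)} Q \left(-144\right) = \left(-5\right) \left(- \frac{191}{9}\right) \left(-144\right) = \frac{955}{9} \left(-144\right) = -15280$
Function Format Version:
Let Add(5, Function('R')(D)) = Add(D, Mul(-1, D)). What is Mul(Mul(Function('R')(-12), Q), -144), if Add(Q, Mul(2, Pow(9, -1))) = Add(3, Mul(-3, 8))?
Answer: -15280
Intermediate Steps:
Function('R')(D) = -5 (Function('R')(D) = Add(-5, Add(D, Mul(-1, D))) = Add(-5, 0) = -5)
Q = Rational(-191, 9) (Q = Add(Rational(-2, 9), Add(3, Mul(-3, 8))) = Add(Rational(-2, 9), Add(3, -24)) = Add(Rational(-2, 9), -21) = Rational(-191, 9) ≈ -21.222)
Mul(Mul(Function('R')(-12), Q), -144) = Mul(Mul(-5, Rational(-191, 9)), -144) = Mul(Rational(955, 9), -144) = -15280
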